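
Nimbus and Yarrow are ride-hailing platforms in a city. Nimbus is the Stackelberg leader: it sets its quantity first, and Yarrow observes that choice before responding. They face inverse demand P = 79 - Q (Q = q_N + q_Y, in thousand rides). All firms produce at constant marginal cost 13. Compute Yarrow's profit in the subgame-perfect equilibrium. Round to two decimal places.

The follower Yarrow best-responds to any q_N: π_Y = (79 - Q)q_Y - 13q_Y.
∂π_Y/∂q_Y = 66 - q_N - 2q_Y = 0 gives the reaction function q_Y = (66 - q_N)/2.
Nimbus substitutes q_Y(q_N) into its own profit: π_N = q_N(79 - q_N - (66 - q_N)/2) - 13q_N = (46 - (1/2)q_N)q_N - 13q_N.
Maximising: ∂π_N/∂q_N = 33 - q_N = 0, giving q_N = 33.
Then q_Y = (66 - 33)/2 = 33/2.
Price P = 79 - 99/2 = 59/2.
Yarrow's profit: (59/2 - 13)·(33/2) = 1089/4.

272.25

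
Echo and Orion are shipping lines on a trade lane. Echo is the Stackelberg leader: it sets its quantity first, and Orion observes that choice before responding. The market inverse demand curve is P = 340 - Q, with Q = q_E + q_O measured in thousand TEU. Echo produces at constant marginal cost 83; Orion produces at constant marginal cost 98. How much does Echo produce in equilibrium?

136

Solve by backward induction. Given q_E, the follower Orion maximises π_O = (340 - q_E - q_O)q_O - 98q_O.
Follower FOC: 242 - q_E - 2q_O = 0, so q_O(q_E) = (242 - q_E)/2.
Echo substitutes q_O(q_E) into its own profit: π_E = q_E(340 - q_E - (242 - q_E)/2) - 83q_E = (219 - (1/2)q_E)q_E - 83q_E.
Maximising: ∂π_E/∂q_E = 136 - q_E = 0, giving q_E = 136.
Then q_O = (242 - 136)/2 = 53.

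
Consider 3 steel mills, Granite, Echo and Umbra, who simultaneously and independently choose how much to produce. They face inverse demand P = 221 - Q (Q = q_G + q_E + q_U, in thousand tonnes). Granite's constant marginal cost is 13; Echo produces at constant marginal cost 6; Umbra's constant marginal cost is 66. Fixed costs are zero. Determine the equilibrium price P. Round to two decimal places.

Granite's profit: π_G = (221 - Q)q_G - (13q_G). Setting ∂π_G/∂q_G = 0: 208 - 2q_G - (q_E + q_U) = 0.
Echo's profit: π_E = (221 - Q)q_E - (6q_E). Setting ∂π_E/∂q_E = 0: 215 - 2q_E - (q_G + q_U) = 0.
Umbra's profit: π_U = (221 - Q)q_U - (66q_U). Setting ∂π_U/∂q_U = 0: 155 - 2q_U - (q_G + q_E) = 0.
Adding the 3 conditions: 578 − 2Q − 2Q = 0, i.e. Q = 289/2.
Back-substituting: q_G = (208 − 289/2) = 127/2, q_E = (215 − 289/2) = 141/2, q_U = (155 − 289/2) = 21/2.
Total output Q = 289/2, so price P = 221 - 289/2 = 153/2.

76.50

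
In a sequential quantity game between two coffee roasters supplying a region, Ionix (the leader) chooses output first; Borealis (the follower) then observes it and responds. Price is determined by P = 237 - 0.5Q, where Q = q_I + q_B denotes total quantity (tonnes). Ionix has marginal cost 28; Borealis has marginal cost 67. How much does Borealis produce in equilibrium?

46

Solve by backward induction. Given q_I, the follower Borealis maximises π_B = (237 - (1/2)q_I - (1/2)q_B)q_B - 67q_B.
Follower FOC: 170 - (1/2)q_I - q_B = 0, so q_B(q_I) = (170 - (1/2)q_I).
The leader anticipates this reaction. Substituting into P = 237 - 0.5Q gives P = 152 - (1/4)q_I, so π_I = (152 - (1/4)q_I)q_I - 28q_I.
The leader's first-order condition 124 - (1/2)q_I = 0 yields q_I = 248.
Then q_B = (170 - (1/2)·248) = 46.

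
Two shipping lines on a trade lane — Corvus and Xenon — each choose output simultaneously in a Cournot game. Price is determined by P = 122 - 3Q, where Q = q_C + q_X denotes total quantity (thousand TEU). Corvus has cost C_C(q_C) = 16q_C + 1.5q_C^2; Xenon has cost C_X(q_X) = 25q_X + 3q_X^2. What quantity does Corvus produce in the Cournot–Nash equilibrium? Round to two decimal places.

Corvus's profit: π_C = (122 - 3Q)q_C - (16q_C + (3/2)q_C²). Setting ∂π_C/∂q_C = 0: 106 - 9q_C - 3(q_X) = 0.
Xenon's profit: π_X = (122 - 3Q)q_X - (25q_X + 3q_X²). Setting ∂π_X/∂q_X = 0: 97 - 12q_X - 3(q_C) = 0.
Rearranging gives the reaction functions q_C = (106 - 3q_X)/9 and q_X = (97 - 3q_C)/12.
Solving the pair: q_C = 109/11, q_X = 185/33.

9.91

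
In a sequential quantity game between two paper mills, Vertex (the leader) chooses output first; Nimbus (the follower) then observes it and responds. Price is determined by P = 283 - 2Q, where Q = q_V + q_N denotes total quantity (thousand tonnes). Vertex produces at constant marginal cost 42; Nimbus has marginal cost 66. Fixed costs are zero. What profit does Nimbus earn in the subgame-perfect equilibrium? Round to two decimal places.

892.53

Solve by backward induction. Given q_V, the follower Nimbus maximises π_N = (283 - 2q_V - 2q_N)q_N - 66q_N.
∂π_N/∂q_N = 217 - 2q_V - 4q_N = 0 gives the reaction function q_N = (217 - 2q_V)/4.
Vertex substitutes q_N(q_V) into its own profit: π_V = q_V(283 - 2q_V - (217 - 2q_V)/2) - 42q_V = (349/2 - q_V)q_V - 42q_V.
The leader's first-order condition 265/2 - 2q_V = 0 yields q_V = 265/4.
Then q_N = (217 - 2·(265/4))/4 = 169/8.
Price P = 283 - 2·(699/8) = 433/4.
Nimbus's profit: (433/4 - 66)·(169/8) = 892.5313.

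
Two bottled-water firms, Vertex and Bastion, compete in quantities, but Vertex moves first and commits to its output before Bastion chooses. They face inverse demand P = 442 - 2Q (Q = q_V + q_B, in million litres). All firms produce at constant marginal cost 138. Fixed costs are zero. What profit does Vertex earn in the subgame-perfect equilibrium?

Solve by backward induction. Given q_V, the follower Bastion maximises π_B = (442 - 2q_V - 2q_B)q_B - 138q_B.
∂π_B/∂q_B = 304 - 2q_V - 4q_B = 0 gives the reaction function q_B = (304 - 2q_V)/4.
The leader anticipates this reaction. Substituting into P = 442 - 2Q gives P = 290 - q_V, so π_V = (290 - q_V)q_V - 138q_V.
The leader's first-order condition 152 - 2q_V = 0 yields q_V = 76.
Then q_B = (304 - 2·76)/4 = 38.
Price P = 442 - 2·114 = 214.
Vertex's profit: (214 - 138)·76 = 5776.

5776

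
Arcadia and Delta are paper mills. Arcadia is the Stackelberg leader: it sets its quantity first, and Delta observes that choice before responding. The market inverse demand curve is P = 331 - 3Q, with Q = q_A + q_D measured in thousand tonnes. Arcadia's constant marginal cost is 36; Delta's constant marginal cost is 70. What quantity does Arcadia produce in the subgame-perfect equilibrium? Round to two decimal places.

54.83

Solve by backward induction. Given q_A, the follower Delta maximises π_D = (331 - 3q_A - 3q_D)q_D - 70q_D.
∂π_D/∂q_D = 261 - 3q_A - 6q_D = 0 gives the reaction function q_D = (261 - 3q_A)/6.
Arcadia substitutes q_D(q_A) into its own profit: π_A = q_A(331 - 3q_A - (261 - 3q_A)/2) - 36q_A = (401/2 - (3/2)q_A)q_A - 36q_A.
Leader FOC: 329/2 - 3q_A = 0, so q_A = 329/6.
Then q_D = (261 - 3·(329/6))/6 = 193/12.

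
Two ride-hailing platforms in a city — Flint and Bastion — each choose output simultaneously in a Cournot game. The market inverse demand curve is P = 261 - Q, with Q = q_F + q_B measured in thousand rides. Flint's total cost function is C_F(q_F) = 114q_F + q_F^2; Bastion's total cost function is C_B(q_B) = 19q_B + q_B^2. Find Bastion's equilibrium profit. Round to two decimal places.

Flint's profit: π_F = (261 - Q)q_F - (114q_F + q_F²). Setting ∂π_F/∂q_F = 0: 147 - 4q_F - (q_B) = 0.
Bastion's profit: π_B = (261 - Q)q_B - (19q_B + q_B²). Setting ∂π_B/∂q_B = 0: 242 - 4q_B - (q_F) = 0.
Rearranging gives the reaction functions q_F = (147 - q_B)/4 and q_B = (242 - q_F)/4.
Substituting one into the other gives q_F = 346/15 and q_B = 821/15.
Price P = 261 - 389/5 = 916/5.
Bastion's profit: (916/5)·(821/15) - 19·(821/15) - (821/15)² = 5991.4756.

5991.48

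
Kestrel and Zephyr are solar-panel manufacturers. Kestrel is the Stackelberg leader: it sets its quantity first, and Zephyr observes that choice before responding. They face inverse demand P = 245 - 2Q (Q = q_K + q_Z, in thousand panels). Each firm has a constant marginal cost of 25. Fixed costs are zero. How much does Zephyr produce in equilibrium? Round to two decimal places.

27.50

The follower Zephyr best-responds to any q_K: π_Z = (245 - 2Q)q_Z - 25q_Z.
Follower FOC: 220 - 2q_K - 4q_Z = 0, so q_Z(q_K) = (220 - 2q_K)/4.
Kestrel substitutes q_Z(q_K) into its own profit: π_K = q_K(245 - 2q_K - (220 - 2q_K)/2) - 25q_K = (135 - q_K)q_K - 25q_K.
Maximising: ∂π_K/∂q_K = 110 - 2q_K = 0, giving q_K = 55.
Then q_Z = (220 - 2·55)/4 = 55/2.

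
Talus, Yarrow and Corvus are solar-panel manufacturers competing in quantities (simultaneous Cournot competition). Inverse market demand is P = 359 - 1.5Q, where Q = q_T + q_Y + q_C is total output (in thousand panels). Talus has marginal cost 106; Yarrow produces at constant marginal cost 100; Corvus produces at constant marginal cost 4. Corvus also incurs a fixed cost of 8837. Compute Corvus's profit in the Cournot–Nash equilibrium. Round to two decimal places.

Talus's profit: π_T = (359 - 1.5Q)q_T - (106q_T). Setting ∂π_T/∂q_T = 0: 253 - 3q_T - (3/2)(q_Y + q_C) = 0.
Yarrow's first-order condition: 259 - 3q_Y - (3/2)(q_T + q_C) = 0.
Corvus's first-order condition: 355 - 3q_C - (3/2)(q_T + q_Y) = 0.
Adding the 3 conditions: 867 − 3Q − 3Q = 0, i.e. Q = 289/2.
Back-substituting: q_T = (253 − 867/4)/(3/2) = 145/6, q_Y = (259 − 867/4)/(3/2) = 169/6, q_C = (355 − 867/4)/(3/2) = 553/6.
Price P = 359 - (3/2)·(289/2) = 569/4.
Corvus's profit: (569/4 - 4)·(553/6) - 8837 = 3905.0417.

3905.04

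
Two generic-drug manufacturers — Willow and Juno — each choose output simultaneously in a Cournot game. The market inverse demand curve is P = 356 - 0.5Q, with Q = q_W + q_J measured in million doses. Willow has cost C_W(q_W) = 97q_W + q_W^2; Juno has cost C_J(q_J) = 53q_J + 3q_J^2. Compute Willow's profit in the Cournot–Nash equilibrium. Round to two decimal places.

9617.36

Willow's profit: π_W = (356 - 0.5Q)q_W - (97q_W + q_W²). Setting ∂π_W/∂q_W = 0: 259 - 3q_W - (1/2)(q_J) = 0.
Juno's first-order condition: 303 - 7q_J - (1/2)(q_W) = 0.
Rearranging gives the reaction functions q_W = (259 - (1/2)q_J)/3 and q_J = (303 - (1/2)q_W)/7.
Substituting one into the other gives q_W = 80.0723 and q_J = 37.5663.
Price P = 356 - (1/2)·117.6386 = 297.1807.
Willow's profit: 297.1807·80.0723 - 97·80.0723 - 80.0723² = 9617.3572.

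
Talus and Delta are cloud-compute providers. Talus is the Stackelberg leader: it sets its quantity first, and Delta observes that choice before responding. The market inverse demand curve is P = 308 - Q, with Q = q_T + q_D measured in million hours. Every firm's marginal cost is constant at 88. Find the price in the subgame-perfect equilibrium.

143

Solve by backward induction. Given q_T, the follower Delta maximises π_D = (308 - q_T - q_D)q_D - 88q_D.
Setting the follower's marginal profit to zero, 220 - q_T - 2q_D = 0, i.e. q_D = (220 - q_T)/2.
Talus substitutes q_D(q_T) into its own profit: π_T = q_T(308 - q_T - (220 - q_T)/2) - 88q_T = (198 - (1/2)q_T)q_T - 88q_T.
Leader FOC: 110 - q_T = 0, so q_T = 110.
Then q_D = (220 - 110)/2 = 55.
Total output Q = 165, so price P = 308 - 165 = 143.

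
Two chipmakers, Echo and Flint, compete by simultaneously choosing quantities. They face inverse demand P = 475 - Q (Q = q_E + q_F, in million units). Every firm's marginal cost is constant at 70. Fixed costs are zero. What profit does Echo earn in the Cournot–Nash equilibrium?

18225

Each firm earns π_i = (475 - Q)q_i - 70q_i.
First-order condition (treating rivals' output as given): 405 - 2q_i - q_j = 0.
With identical firms every q_j equals q_i, so q_j = q_i and 405 = 3q_i, giving q_i = 135.
Price P = 475 - 270 = 205.
Echo's profit: (205 - 70)·135 = 18225.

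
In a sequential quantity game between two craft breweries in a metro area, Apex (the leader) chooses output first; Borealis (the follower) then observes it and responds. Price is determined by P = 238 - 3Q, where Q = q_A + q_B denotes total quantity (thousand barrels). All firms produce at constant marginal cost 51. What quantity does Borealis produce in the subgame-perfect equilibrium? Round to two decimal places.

The follower Borealis best-responds to any q_A: π_B = (238 - 3Q)q_B - 51q_B.
Setting the follower's marginal profit to zero, 187 - 3q_A - 6q_B = 0, i.e. q_B = (187 - 3q_A)/6.
The leader anticipates this reaction. Substituting into P = 238 - 3Q gives P = 289/2 - (3/2)q_A, so π_A = (289/2 - (3/2)q_A)q_A - 51q_A.
Maximising: ∂π_A/∂q_A = 187/2 - 3q_A = 0, giving q_A = 187/6.
Then q_B = (187 - 3·(187/6))/6 = 187/12.

15.58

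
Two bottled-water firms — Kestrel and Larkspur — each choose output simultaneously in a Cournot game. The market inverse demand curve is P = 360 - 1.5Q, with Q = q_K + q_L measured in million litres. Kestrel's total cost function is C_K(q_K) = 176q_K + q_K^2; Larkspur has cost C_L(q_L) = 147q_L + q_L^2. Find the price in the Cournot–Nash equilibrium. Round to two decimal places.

268.38

Kestrel's profit: π_K = (360 - 1.5Q)q_K - (176q_K + q_K²). Setting ∂π_K/∂q_K = 0: 184 - 5q_K - (3/2)(q_L) = 0.
Larkspur's profit: π_L = (360 - 1.5Q)q_L - (147q_L + q_L²). Setting ∂π_L/∂q_L = 0: 213 - 5q_L - (3/2)(q_K) = 0.
Rearranging gives the reaction functions q_K = (184 - (3/2)q_L)/5 and q_L = (213 - (3/2)q_K)/5.
Solving the pair: q_K = 26.3956, q_L = 34.6813.
Total output Q = 794/13, so price P = 360 - (3/2)·(794/13) = 268.3846.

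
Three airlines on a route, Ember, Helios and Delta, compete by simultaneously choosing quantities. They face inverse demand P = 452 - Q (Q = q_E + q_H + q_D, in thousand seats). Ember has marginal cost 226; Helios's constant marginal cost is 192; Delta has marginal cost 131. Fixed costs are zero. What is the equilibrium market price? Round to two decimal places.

250.25

Ember's profit: π_E = (452 - Q)q_E - (226q_E). Setting ∂π_E/∂q_E = 0: 226 - 2q_E - (q_H + q_D) = 0.
Helios's profit: π_H = (452 - Q)q_H - (192q_H). Setting ∂π_H/∂q_H = 0: 260 - 2q_H - (q_E + q_D) = 0.
Delta's profit: π_D = (452 - Q)q_D - (131q_D). Setting ∂π_D/∂q_D = 0: 321 - 2q_D - (q_E + q_H) = 0.
Summing all 3 equations gives 807 − 4Q = 0, hence Q = 807/4.
Back-substituting: q_E = (226 − 807/4) = 97/4, q_H = (260 − 807/4) = 233/4, q_D = (321 − 807/4) = 477/4.
Total output Q = 807/4, so price P = 452 - 807/4 = 1001/4.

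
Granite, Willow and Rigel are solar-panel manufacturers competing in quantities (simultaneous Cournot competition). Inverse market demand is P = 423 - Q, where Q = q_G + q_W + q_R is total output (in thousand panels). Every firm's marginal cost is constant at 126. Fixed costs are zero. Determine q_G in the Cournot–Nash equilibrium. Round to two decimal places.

74.25

A representative firm's profit is π_i = q_i(423 - Q) - 126q_i.
First-order condition (treating rivals' output as given): 297 - 2q_i - Σ_{j≠i} q_j = 0.
By symmetry each firm produces the same amount; substituting Σ_{j≠i} q_j = 2q_i yields q_i = 297/4.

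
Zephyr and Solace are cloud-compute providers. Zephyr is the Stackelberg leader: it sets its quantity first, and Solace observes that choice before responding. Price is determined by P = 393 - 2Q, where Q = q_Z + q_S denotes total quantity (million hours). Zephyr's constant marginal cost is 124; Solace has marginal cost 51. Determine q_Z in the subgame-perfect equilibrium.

The follower Solace best-responds to any q_Z: π_S = (393 - 2Q)q_S - 51q_S.
∂π_S/∂q_S = 342 - 2q_Z - 4q_S = 0 gives the reaction function q_S = (342 - 2q_Z)/4.
The leader anticipates this reaction. Substituting into P = 393 - 2Q gives P = 222 - q_Z, so π_Z = (222 - q_Z)q_Z - 124q_Z.
The leader's first-order condition 98 - 2q_Z = 0 yields q_Z = 49.
Then q_S = (342 - 2·49)/4 = 61.

49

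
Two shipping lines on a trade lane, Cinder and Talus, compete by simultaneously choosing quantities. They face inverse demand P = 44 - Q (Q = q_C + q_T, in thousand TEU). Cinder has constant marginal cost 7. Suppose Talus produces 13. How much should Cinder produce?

With the rival's output fixed at 13, Cinder's profit is π_C = (44 - 13 - q_C)q_C - (7q_C) = (31 - q_C)q_C - (7q_C).
∂π_C/∂q_C = 24 - 2q_C = 0, so q_C = 12.

12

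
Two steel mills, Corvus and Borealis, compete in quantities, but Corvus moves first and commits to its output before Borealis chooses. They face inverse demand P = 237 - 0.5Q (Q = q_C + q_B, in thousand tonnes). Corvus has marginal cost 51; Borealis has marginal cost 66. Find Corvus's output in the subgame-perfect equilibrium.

The follower Borealis best-responds to any q_C: π_B = (237 - 0.5Q)q_B - 66q_B.
Setting the follower's marginal profit to zero, 171 - (1/2)q_C - q_B = 0, i.e. q_B = (171 - (1/2)q_C).
The leader anticipates this reaction. Substituting into P = 237 - 0.5Q gives P = 303/2 - (1/4)q_C, so π_C = (303/2 - (1/4)q_C)q_C - 51q_C.
The leader's first-order condition 201/2 - (1/2)q_C = 0 yields q_C = 201.
Then q_B = (171 - (1/2)·201) = 141/2.

201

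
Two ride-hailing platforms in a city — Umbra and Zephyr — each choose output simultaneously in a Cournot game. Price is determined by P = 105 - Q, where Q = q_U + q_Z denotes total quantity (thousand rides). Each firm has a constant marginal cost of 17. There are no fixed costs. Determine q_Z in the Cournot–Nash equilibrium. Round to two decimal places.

Each firm earns π_i = (105 - Q)q_i - 17q_i.
First-order condition (treating rivals' output as given): 88 - 2q_i - q_j = 0.
By symmetry each firm produces the same amount; substituting q_j = q_i yields q_i = 88/3.

29.33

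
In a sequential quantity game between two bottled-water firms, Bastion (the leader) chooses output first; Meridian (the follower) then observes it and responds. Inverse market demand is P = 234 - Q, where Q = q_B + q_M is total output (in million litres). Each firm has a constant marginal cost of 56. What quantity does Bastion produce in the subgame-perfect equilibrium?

89

The follower Meridian best-responds to any q_B: π_M = (234 - Q)q_M - 56q_M.
Follower FOC: 178 - q_B - 2q_M = 0, so q_M(q_B) = (178 - q_B)/2.
The leader anticipates this reaction. Substituting into P = 234 - Q gives P = 145 - (1/2)q_B, so π_B = (145 - (1/2)q_B)q_B - 56q_B.
The leader's first-order condition 89 - q_B = 0 yields q_B = 89.
Then q_M = (178 - 89)/2 = 89/2.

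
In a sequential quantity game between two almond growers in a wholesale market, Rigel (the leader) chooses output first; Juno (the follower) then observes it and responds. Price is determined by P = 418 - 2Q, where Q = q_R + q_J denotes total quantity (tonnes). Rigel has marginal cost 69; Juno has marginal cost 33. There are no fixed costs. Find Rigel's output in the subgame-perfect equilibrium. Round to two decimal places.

78.25

Solve by backward induction. Given q_R, the follower Juno maximises π_J = (418 - 2q_R - 2q_J)q_J - 33q_J.
∂π_J/∂q_J = 385 - 2q_R - 4q_J = 0 gives the reaction function q_J = (385 - 2q_R)/4.
The leader anticipates this reaction. Substituting into P = 418 - 2Q gives P = 451/2 - q_R, so π_R = (451/2 - q_R)q_R - 69q_R.
The leader's first-order condition 313/2 - 2q_R = 0 yields q_R = 313/4.
Then q_J = (385 - 2·(313/4))/4 = 457/8.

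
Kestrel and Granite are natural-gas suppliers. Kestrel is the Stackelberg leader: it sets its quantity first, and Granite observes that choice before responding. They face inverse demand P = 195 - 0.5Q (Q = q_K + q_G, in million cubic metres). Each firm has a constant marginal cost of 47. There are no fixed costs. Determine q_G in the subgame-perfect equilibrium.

The follower Granite best-responds to any q_K: π_G = (195 - 0.5Q)q_G - 47q_G.
Follower FOC: 148 - (1/2)q_K - q_G = 0, so q_G(q_K) = (148 - (1/2)q_K).
Kestrel substitutes q_G(q_K) into its own profit: π_K = q_K(195 - (1/2)q_K - (148 - (1/2)q_K)/2) - 47q_K = (121 - (1/4)q_K)q_K - 47q_K.
The leader's first-order condition 74 - (1/2)q_K = 0 yields q_K = 148.
Then q_G = (148 - (1/2)·148) = 74.

74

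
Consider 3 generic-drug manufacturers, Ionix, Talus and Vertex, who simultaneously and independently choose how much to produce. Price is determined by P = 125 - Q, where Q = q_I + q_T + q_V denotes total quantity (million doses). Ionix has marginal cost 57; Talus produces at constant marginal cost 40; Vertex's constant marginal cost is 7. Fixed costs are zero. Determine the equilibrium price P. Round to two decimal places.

57.25

Ionix's profit: π_I = (125 - Q)q_I - (57q_I). Setting ∂π_I/∂q_I = 0: 68 - 2q_I - (q_T + q_V) = 0.
Talus's profit: π_T = (125 - Q)q_T - (40q_T). Setting ∂π_T/∂q_T = 0: 85 - 2q_T - (q_I + q_V) = 0.
Vertex's first-order condition: 118 - 2q_V - (q_I + q_T) = 0.
Adding the 3 first-order conditions: 271 − 4Q = 0, so Q = 271/4.
Back-substituting: q_I = (68 − 271/4) = 1/4, q_T = (85 − 271/4) = 69/4, q_V = (118 − 271/4) = 201/4.
Total output Q = 271/4, so price P = 125 - 271/4 = 229/4.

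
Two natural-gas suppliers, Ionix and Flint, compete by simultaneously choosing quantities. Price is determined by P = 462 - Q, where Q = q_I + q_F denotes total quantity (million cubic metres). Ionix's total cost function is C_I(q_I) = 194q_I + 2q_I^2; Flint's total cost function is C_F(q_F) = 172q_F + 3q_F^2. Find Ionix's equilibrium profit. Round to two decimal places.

Ionix's profit: π_I = (462 - Q)q_I - (194q_I + 2q_I²). Setting ∂π_I/∂q_I = 0: 268 - 6q_I - (q_F) = 0.
Flint's first-order condition: 290 - 8q_F - (q_I) = 0.
Rearranging gives the reaction functions q_I = (268 - q_F)/6 and q_F = (290 - q_I)/8.
Solving the pair: q_I = 1854/47, q_F = 1472/47.
Price P = 462 - 70.7660 = 391.2340.
Ionix's profit: 391.2340·(1854/47) - 194·(1854/47) - 2(1854/47)² = 4668.1521.

4668.15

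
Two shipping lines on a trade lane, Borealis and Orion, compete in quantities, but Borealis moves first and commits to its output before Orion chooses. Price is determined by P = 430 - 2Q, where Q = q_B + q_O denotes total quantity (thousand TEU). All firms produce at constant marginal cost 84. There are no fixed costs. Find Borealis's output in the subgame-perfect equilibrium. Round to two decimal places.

86.50

The follower Orion best-responds to any q_B: π_O = (430 - 2Q)q_O - 84q_O.
Setting the follower's marginal profit to zero, 346 - 2q_B - 4q_O = 0, i.e. q_O = (346 - 2q_B)/4.
Borealis substitutes q_O(q_B) into its own profit: π_B = q_B(430 - 2q_B - (346 - 2q_B)/2) - 84q_B = (257 - q_B)q_B - 84q_B.
The leader's first-order condition 173 - 2q_B = 0 yields q_B = 173/2.
Then q_O = (346 - 2·(173/2))/4 = 173/4.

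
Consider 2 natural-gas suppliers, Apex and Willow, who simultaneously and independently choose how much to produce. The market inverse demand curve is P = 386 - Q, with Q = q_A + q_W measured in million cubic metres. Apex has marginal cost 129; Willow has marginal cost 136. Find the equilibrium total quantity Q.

Apex's profit: π_A = (386 - Q)q_A - (129q_A). Setting ∂π_A/∂q_A = 0: 257 - 2q_A - (q_W) = 0.
Willow's first-order condition: 250 - 2q_W - (q_A) = 0.
So q_A = (257 - q_W)/2 and q_W = (250 - q_A)/2.
Substituting one into the other gives q_A = 88 and q_W = 81.
Total output Q = 88 + 81 = 169.

169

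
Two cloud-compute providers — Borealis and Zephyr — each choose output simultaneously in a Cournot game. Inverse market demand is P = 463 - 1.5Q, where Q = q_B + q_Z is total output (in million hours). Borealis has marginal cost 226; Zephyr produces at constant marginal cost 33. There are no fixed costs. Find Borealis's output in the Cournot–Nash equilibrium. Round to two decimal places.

9.78

Borealis's profit: π_B = (463 - 1.5Q)q_B - (226q_B). Setting ∂π_B/∂q_B = 0: 237 - 3q_B - (3/2)(q_Z) = 0.
Zephyr's profit: π_Z = (463 - 1.5Q)q_Z - (33q_Z). Setting ∂π_Z/∂q_Z = 0: 430 - 3q_Z - (3/2)(q_B) = 0.
Best responses: q_B = (237 - (3/2)q_Z)/3, q_Z = (430 - (3/2)q_B)/3.
Substituting one into the other gives q_B = 88/9 and q_Z = 1246/9.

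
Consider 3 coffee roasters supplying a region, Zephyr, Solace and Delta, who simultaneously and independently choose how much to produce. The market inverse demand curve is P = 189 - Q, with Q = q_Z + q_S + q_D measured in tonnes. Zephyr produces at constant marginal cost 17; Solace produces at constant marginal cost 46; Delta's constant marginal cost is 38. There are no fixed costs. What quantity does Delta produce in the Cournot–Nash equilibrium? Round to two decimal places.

Zephyr's profit: π_Z = (189 - Q)q_Z - (17q_Z). Setting ∂π_Z/∂q_Z = 0: 172 - 2q_Z - (q_S + q_D) = 0.
Solace's profit: π_S = (189 - Q)q_S - (46q_S). Setting ∂π_S/∂q_S = 0: 143 - 2q_S - (q_Z + q_D) = 0.
Delta's first-order condition: 151 - 2q_D - (q_Z + q_S) = 0.
Adding the 3 first-order conditions: 466 − 4Q = 0, so Q = 233/2.
Back-substituting: q_Z = (172 − 233/2) = 111/2, q_S = (143 − 233/2) = 53/2, q_D = (151 − 233/2) = 69/2.

34.50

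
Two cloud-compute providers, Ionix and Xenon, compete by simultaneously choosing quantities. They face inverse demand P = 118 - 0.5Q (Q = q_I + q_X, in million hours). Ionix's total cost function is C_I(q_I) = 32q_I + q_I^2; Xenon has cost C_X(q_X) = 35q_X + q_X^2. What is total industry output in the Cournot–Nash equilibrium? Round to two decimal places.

48.29

Ionix's profit: π_I = (118 - 0.5Q)q_I - (32q_I + q_I²). Setting ∂π_I/∂q_I = 0: 86 - 3q_I - (1/2)(q_X) = 0.
Xenon's first-order condition: 83 - 3q_X - (1/2)(q_I) = 0.
So q_I = (86 - (1/2)q_X)/3 and q_X = (83 - (1/2)q_I)/3.
Solving the pair: q_I = 866/35, q_X = 824/35.
Total output Q = 866/35 + 824/35 = 338/7.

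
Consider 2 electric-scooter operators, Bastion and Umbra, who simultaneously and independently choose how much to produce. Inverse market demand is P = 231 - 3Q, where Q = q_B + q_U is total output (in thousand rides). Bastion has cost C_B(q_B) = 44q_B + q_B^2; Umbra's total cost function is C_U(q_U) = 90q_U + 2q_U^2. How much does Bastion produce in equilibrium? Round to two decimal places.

20.38

Bastion's profit: π_B = (231 - 3Q)q_B - (44q_B + q_B²). Setting ∂π_B/∂q_B = 0: 187 - 8q_B - 3(q_U) = 0.
Umbra's profit: π_U = (231 - 3Q)q_U - (90q_U + 2q_U²). Setting ∂π_U/∂q_U = 0: 141 - 10q_U - 3(q_B) = 0.
Best responses: q_B = (187 - 3q_U)/8, q_U = (141 - 3q_B)/10.
Substituting one into the other gives q_B = 1447/71 and q_U = 567/71.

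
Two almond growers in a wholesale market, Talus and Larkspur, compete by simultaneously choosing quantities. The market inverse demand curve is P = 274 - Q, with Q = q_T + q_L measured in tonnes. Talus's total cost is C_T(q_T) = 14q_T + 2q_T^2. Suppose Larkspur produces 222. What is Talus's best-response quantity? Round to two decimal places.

6.33

With the rival's output fixed at 222, Talus's profit is π_T = (274 - 222 - q_T)q_T - (14q_T + 2q_T²) = (52 - q_T)q_T - (14q_T + 2q_T²).
∂π_T/∂q_T = 38 - 6q_T = 0, so q_T = 19/3.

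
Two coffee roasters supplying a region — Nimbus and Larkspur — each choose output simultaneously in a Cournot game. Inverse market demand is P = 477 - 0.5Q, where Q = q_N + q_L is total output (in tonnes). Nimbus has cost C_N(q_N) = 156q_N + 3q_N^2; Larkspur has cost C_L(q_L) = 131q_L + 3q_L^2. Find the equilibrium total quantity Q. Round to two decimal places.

Nimbus's profit: π_N = (477 - 0.5Q)q_N - (156q_N + 3q_N²). Setting ∂π_N/∂q_N = 0: 321 - 7q_N - (1/2)(q_L) = 0.
Larkspur's first-order condition: 346 - 7q_L - (1/2)(q_N) = 0.
Rearranging gives the reaction functions q_N = (321 - (1/2)q_L)/7 and q_L = (346 - (1/2)q_N)/7.
Substituting one into the other gives q_N = 42.5436 and q_L = 46.3897.
Total output Q = 42.5436 + 46.3897 = 1334/15.

88.93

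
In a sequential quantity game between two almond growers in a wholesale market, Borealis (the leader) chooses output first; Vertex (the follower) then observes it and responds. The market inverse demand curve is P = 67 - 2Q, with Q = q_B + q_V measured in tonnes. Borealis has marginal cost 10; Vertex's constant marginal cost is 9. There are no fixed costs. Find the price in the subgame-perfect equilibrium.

The follower Vertex best-responds to any q_B: π_V = (67 - 2Q)q_V - 9q_V.
Setting the follower's marginal profit to zero, 58 - 2q_B - 4q_V = 0, i.e. q_V = (58 - 2q_B)/4.
The leader anticipates this reaction. Substituting into P = 67 - 2Q gives P = 38 - q_B, so π_B = (38 - q_B)q_B - 10q_B.
Leader FOC: 28 - 2q_B = 0, so q_B = 14.
Then q_V = (58 - 2·14)/4 = 15/2.
Total output Q = 43/2, so price P = 67 - 2·(43/2) = 24.

24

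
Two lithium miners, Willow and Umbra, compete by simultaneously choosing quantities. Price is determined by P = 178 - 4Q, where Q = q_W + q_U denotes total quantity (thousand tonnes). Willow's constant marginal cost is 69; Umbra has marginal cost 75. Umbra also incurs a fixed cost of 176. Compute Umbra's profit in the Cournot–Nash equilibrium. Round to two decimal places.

85.36

Willow's profit: π_W = (178 - 4Q)q_W - (69q_W). Setting ∂π_W/∂q_W = 0: 109 - 8q_W - 4(q_U) = 0.
Umbra's first-order condition: 103 - 8q_U - 4(q_W) = 0.
Best responses: q_W = (109 - 4q_U)/8, q_U = (103 - 4q_W)/8.
Substituting one into the other gives q_W = 115/12 and q_U = 97/12.
Price P = 178 - 4·(53/3) = 322/3.
Umbra's profit: (322/3 - 75)·(97/12) - 176 = 85.3611.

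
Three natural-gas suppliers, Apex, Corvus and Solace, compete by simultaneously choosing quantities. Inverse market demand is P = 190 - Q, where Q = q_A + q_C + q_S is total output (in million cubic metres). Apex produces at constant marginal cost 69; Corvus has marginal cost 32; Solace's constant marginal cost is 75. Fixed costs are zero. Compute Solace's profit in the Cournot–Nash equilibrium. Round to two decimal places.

272.25

Apex's profit: π_A = (190 - Q)q_A - (69q_A). Setting ∂π_A/∂q_A = 0: 121 - 2q_A - (q_C + q_S) = 0.
Corvus's profit: π_C = (190 - Q)q_C - (32q_C). Setting ∂π_C/∂q_C = 0: 158 - 2q_C - (q_A + q_S) = 0.
Solace's first-order condition: 115 - 2q_S - (q_A + q_C) = 0.
Summing all 3 equations gives 394 − 4Q = 0, hence Q = 197/2.
Back-substituting: q_A = (121 − 197/2) = 45/2, q_C = (158 − 197/2) = 119/2, q_S = (115 − 197/2) = 33/2.
Price P = 190 - 197/2 = 183/2.
Solace's profit: (183/2 - 75)·(33/2) = 1089/4.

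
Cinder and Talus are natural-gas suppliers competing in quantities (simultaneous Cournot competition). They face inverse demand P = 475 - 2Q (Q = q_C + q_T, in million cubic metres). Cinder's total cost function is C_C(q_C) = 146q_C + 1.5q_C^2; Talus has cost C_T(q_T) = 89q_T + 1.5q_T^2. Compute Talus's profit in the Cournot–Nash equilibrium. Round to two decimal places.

Cinder's profit: π_C = (475 - 2Q)q_C - (146q_C + (3/2)q_C²). Setting ∂π_C/∂q_C = 0: 329 - 7q_C - 2(q_T) = 0.
Talus's profit: π_T = (475 - 2Q)q_T - (89q_T + (3/2)q_T²). Setting ∂π_T/∂q_T = 0: 386 - 7q_T - 2(q_C) = 0.
Best responses: q_C = (329 - 2q_T)/7, q_T = (386 - 2q_C)/7.
Solving the pair: q_C = 1531/45, q_T = 45.4222.
Price P = 475 - 2·(715/9) = 316.1111.
Talus's profit: 316.1111·45.4222 - 89·45.4222 - (3/2)·45.4222² = 7221.1240.

7221.12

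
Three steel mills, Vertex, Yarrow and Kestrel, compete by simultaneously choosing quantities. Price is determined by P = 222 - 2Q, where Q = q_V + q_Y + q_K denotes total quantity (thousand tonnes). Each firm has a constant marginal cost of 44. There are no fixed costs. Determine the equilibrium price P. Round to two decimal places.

88.50

A representative firm's profit is π_i = q_i(222 - 2Q) - 44q_i.
First-order condition (treating rivals' output as given): 178 - 4q_i - 2·Σ_{j≠i} q_j = 0.
With identical firms every q_j equals q_i, so Σ_{j≠i} q_j = 2q_i and 178 = 8q_i, giving q_i = 89/4.
Total output Q = 267/4, so price P = 222 - 2·(267/4) = 177/2.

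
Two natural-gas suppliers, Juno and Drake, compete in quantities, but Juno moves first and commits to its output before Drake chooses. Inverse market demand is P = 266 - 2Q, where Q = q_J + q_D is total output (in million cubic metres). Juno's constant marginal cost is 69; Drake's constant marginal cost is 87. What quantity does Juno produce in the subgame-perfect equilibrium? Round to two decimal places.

Solve by backward induction. Given q_J, the follower Drake maximises π_D = (266 - 2q_J - 2q_D)q_D - 87q_D.
Setting the follower's marginal profit to zero, 179 - 2q_J - 4q_D = 0, i.e. q_D = (179 - 2q_J)/4.
Juno substitutes q_D(q_J) into its own profit: π_J = q_J(266 - 2q_J - (179 - 2q_J)/2) - 69q_J = (353/2 - q_J)q_J - 69q_J.
Maximising: ∂π_J/∂q_J = 215/2 - 2q_J = 0, giving q_J = 215/4.
Then q_D = (179 - 2·(215/4))/4 = 143/8.

53.75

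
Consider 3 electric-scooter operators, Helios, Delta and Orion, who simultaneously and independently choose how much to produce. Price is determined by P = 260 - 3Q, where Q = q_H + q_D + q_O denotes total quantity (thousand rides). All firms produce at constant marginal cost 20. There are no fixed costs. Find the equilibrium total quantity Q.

Each firm earns π_i = (260 - 3Q)q_i - 20q_i.
First-order condition (treating rivals' output as given): 240 - 6q_i - 3·Σ_{j≠i} q_j = 0.
With identical firms every q_j equals q_i, so Σ_{j≠i} q_j = 2q_i and 240 = 12q_i, giving q_i = 20.
Total output Q = 20 + 20 + 20 = 60.

60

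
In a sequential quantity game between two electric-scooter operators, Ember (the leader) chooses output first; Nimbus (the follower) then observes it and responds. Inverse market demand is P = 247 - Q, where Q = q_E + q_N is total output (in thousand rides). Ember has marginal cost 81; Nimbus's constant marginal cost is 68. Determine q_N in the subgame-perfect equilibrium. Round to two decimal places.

The follower Nimbus best-responds to any q_E: π_N = (247 - Q)q_N - 68q_N.
Follower FOC: 179 - q_E - 2q_N = 0, so q_N(q_E) = (179 - q_E)/2.
The leader anticipates this reaction. Substituting into P = 247 - Q gives P = 315/2 - (1/2)q_E, so π_E = (315/2 - (1/2)q_E)q_E - 81q_E.
Maximising: ∂π_E/∂q_E = 153/2 - q_E = 0, giving q_E = 153/2.
Then q_N = (179 - 153/2)/2 = 205/4.

51.25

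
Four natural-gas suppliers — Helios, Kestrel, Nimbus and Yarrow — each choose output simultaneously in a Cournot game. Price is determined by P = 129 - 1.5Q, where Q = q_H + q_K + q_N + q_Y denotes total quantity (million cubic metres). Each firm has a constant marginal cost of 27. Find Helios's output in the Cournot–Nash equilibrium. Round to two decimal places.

A representative firm's profit is π_i = q_i(129 - 1.5Q) - 27q_i.
Setting ∂π_i/∂q_i = 0 with rivals' quantities fixed: 102 - 3q_i - (3/2)·Σ_{j≠i} q_j = 0.
With identical firms every q_j equals q_i, so Σ_{j≠i} q_j = 3q_i and 102 = (15/2)q_i, giving q_i = 68/5.

13.60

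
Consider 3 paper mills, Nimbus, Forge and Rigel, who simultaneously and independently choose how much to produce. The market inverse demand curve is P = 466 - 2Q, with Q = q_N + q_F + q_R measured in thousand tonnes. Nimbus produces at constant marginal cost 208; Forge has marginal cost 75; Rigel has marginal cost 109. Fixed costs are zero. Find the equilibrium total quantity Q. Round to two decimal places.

125.75

Nimbus's profit: π_N = (466 - 2Q)q_N - (208q_N). Setting ∂π_N/∂q_N = 0: 258 - 4q_N - 2(q_F + q_R) = 0.
Forge's profit: π_F = (466 - 2Q)q_F - (75q_F). Setting ∂π_F/∂q_F = 0: 391 - 4q_F - 2(q_N + q_R) = 0.
Rigel's first-order condition: 357 - 4q_R - 2(q_N + q_F) = 0.
Adding the 3 first-order conditions: 1006 − 8Q = 0, so Q = 503/4.
Back-substituting: q_N = (258 − 503/2)/2 = 13/4, q_F = (391 − 503/2)/2 = 279/4, q_R = (357 − 503/2)/2 = 211/4.
Total output Q = 13/4 + 279/4 + 211/4 = 503/4.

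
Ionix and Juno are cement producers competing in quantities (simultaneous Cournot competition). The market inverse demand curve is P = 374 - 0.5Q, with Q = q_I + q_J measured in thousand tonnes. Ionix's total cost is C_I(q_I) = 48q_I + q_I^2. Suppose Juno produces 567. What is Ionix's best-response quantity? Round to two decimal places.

With the rival's output fixed at 567, Ionix's profit is π_I = (374 - (1/2)·567 - (1/2)q_I)q_I - (48q_I + q_I²) = (181/2 - (1/2)q_I)q_I - (48q_I + q_I²).
∂π_I/∂q_I = 85/2 - 3q_I = 0, so q_I = 85/6.

14.17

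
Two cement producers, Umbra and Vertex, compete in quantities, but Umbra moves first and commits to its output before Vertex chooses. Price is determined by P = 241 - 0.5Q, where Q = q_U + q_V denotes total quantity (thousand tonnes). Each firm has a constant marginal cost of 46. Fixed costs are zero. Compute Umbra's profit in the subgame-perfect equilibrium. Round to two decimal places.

9506.25

Solve by backward induction. Given q_U, the follower Vertex maximises π_V = (241 - (1/2)q_U - (1/2)q_V)q_V - 46q_V.
∂π_V/∂q_V = 195 - (1/2)q_U - q_V = 0 gives the reaction function q_V = (195 - (1/2)q_U).
The leader anticipates this reaction. Substituting into P = 241 - 0.5Q gives P = 287/2 - (1/4)q_U, so π_U = (287/2 - (1/4)q_U)q_U - 46q_U.
Maximising: ∂π_U/∂q_U = 195/2 - (1/2)q_U = 0, giving q_U = 195.
Then q_V = (195 - (1/2)·195) = 195/2.
Price P = 241 - (1/2)·(585/2) = 379/4.
Umbra's profit: (379/4 - 46)·195 = 9506.2500.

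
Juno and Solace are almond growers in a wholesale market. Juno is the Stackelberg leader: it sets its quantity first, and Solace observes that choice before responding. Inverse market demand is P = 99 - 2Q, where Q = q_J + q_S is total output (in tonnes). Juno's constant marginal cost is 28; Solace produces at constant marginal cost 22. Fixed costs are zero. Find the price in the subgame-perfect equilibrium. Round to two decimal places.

The follower Solace best-responds to any q_J: π_S = (99 - 2Q)q_S - 22q_S.
∂π_S/∂q_S = 77 - 2q_J - 4q_S = 0 gives the reaction function q_S = (77 - 2q_J)/4.
Juno substitutes q_S(q_J) into its own profit: π_J = q_J(99 - 2q_J - (77 - 2q_J)/2) - 28q_J = (121/2 - q_J)q_J - 28q_J.
Leader FOC: 65/2 - 2q_J = 0, so q_J = 65/4.
Then q_S = (77 - 2·(65/4))/4 = 89/8.
Total output Q = 219/8, so price P = 99 - 2·(219/8) = 177/4.

44.25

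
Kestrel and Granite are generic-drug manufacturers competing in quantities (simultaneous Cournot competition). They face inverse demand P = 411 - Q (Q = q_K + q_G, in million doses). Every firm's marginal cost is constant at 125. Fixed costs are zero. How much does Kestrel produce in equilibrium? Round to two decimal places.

95.33

A representative firm's profit is π_i = q_i(411 - Q) - 125q_i.
First-order condition (treating rivals' output as given): 286 - 2q_i - q_j = 0.
By symmetry each firm produces the same amount; substituting q_j = q_i yields q_i = 286/3.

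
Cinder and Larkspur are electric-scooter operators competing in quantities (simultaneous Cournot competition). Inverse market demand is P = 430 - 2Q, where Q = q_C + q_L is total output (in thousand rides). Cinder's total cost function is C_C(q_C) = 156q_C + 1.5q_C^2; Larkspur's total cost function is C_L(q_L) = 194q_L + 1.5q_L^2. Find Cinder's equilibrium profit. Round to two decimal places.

3613.93

Cinder's profit: π_C = (430 - 2Q)q_C - (156q_C + (3/2)q_C²). Setting ∂π_C/∂q_C = 0: 274 - 7q_C - 2(q_L) = 0.
Larkspur's profit: π_L = (430 - 2Q)q_L - (194q_L + (3/2)q_L²). Setting ∂π_L/∂q_L = 0: 236 - 7q_L - 2(q_C) = 0.
Best responses: q_C = (274 - 2q_L)/7, q_L = (236 - 2q_C)/7.
Substituting one into the other gives q_C = 482/15 and q_L = 368/15.
Price P = 430 - 2·(170/3) = 950/3.
Cinder's profit: (950/3)·(482/15) - 156·(482/15) - (3/2)(482/15)² = 3613.9289.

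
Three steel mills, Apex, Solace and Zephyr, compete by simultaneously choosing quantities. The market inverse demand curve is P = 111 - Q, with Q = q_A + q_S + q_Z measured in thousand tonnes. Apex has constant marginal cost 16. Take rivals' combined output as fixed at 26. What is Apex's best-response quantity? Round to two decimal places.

With rivals' combined output fixed at 26, Apex's profit is π_A = (111 - 26 - q_A)q_A - (16q_A) = (85 - q_A)q_A - (16q_A).
∂π_A/∂q_A = 69 - 2q_A = 0, so q_A = 69/2.

34.50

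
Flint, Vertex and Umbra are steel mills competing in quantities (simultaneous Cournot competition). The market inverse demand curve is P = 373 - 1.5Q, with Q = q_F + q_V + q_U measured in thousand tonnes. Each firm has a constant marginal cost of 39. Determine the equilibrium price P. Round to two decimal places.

122.50

Each firm earns π_i = (373 - 1.5Q)q_i - 39q_i.
First-order condition (treating rivals' output as given): 334 - 3q_i - (3/2)·Σ_{j≠i} q_j = 0.
By symmetry each firm produces the same amount; substituting Σ_{j≠i} q_j = 2q_i yields q_i = 334/6 = 167/3.
Total output Q = 167, so price P = 373 - (3/2)·167 = 245/2.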